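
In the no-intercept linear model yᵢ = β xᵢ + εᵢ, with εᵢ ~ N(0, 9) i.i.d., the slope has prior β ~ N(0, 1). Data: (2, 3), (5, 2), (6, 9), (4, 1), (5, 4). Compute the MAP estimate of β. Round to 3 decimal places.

β̂_MAP = 0.817

log p(β | y) = −Σ(yᵢ − βxᵢ)²/(2·9) − β²/(2·1) + const.
Setting the derivative to zero: Σxᵢ(yᵢ − βxᵢ)/9 − β/1 = 0, so β = Σxᵢyᵢ / (Σxᵢ² + σ²/τ²).
Σxᵢyᵢ = 2·3 + 5·2 + 6·9 + 4·1 + 5·4 = 94; Σxᵢ² = 106; σ²/τ² = 9.
β̂_MAP = 94 / (106 + 9) = 94/115 ≈ 0.817.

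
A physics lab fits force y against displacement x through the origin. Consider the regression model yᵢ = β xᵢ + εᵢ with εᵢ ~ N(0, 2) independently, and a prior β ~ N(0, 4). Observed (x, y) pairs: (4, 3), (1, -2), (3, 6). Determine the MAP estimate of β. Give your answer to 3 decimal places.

β̂_MAP = 1.057

log p(β | y) = −Σ(yᵢ − βxᵢ)²/(2·2) − β²/(2·4) + const.
Setting the derivative to zero: Σxᵢ(yᵢ − βxᵢ)/2 − β/4 = 0, so β = Σxᵢyᵢ / (Σxᵢ² + σ²/τ²).
Σxᵢyᵢ = 4·3 + 1·(-2) + 3·6 = 28; Σxᵢ² = 26; σ²/τ² = 0.5.
β̂_MAP = 28 / (26 + 0.5) = 28/26.5 ≈ 1.057.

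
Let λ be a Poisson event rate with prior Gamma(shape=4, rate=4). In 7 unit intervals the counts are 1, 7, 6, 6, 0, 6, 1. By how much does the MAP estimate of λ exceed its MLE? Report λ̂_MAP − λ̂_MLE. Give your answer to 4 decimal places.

MAP − MLE = -1.1299

Σxᵢ = 27. Posterior is Gamma(31, 11); MAP = (31−1)/11 = 30/11 ≈ 2.72727.
MLE = x̄ = 27/7 ≈ 3.85714.
Difference = 30/11 − 27/7 = -87/77 ≈ -1.1299.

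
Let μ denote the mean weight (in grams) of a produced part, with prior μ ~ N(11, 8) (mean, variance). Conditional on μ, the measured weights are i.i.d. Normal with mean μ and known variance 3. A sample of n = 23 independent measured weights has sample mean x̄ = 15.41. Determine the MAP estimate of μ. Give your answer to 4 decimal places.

n = 23, x̄ = 15.41.
For a Normal prior and Normal likelihood with known variance, the posterior is Normal; its mode equals its mean, the precision-weighted average.
Prior precision 1/σ₀² = 1/8 = 0.125; data precision n/σ² = 23/3.
μ̂ = (0.125·11 + (23/3)·15.41) / (0.125 + 23/3) = (71711/600)/(187/24) = 71711/4675 ≈ 15.3393.

μ̂_MAP = 15.3393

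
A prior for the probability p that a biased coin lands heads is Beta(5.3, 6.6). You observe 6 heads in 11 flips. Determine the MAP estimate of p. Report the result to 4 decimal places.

Prior: Beta(5.3, 6.6).
Data: 6 successes in 11 trials. The binomial likelihood contributes p^6(1−p)^5, so the posterior is Beta(5.3+6, 6.6+5) = Beta(11.3, 11.6).
For Beta(a, b) with a, b > 1 the mode is (a−1)/(a+b−2) = 10.3/20.9 ≈ 0.4928.

p̂_MAP = 0.4928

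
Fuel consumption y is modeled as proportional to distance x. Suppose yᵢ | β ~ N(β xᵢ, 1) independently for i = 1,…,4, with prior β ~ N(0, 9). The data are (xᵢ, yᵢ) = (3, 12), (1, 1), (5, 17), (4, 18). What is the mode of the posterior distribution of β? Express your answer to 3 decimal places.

β̂_MAP = 3.796

log p(β | y) = −Σ(yᵢ − βxᵢ)²/(2·1) − β²/(2·9) + const.
Setting the derivative to zero: Σxᵢ(yᵢ − βxᵢ)/1 − β/9 = 0, so β = Σxᵢyᵢ / (Σxᵢ² + σ²/τ²).
Σxᵢyᵢ = 3·12 + 1·1 + 5·17 + 4·18 = 194; Σxᵢ² = 51; σ²/τ² = 1/9.
β̂_MAP = 194 / (51 + 1/9) = 194/(460/9) = 873/230 ≈ 3.796.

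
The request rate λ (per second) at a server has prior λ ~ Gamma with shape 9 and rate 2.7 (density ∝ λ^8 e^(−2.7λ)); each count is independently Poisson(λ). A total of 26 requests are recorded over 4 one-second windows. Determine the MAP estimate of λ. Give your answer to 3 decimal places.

Σxᵢ = 26, n = 4.
Posterior ∝ λ^8e^(−2.7λ) · λ^26e^(−4λ) = λ^34e^(−6.7λ), i.e. Gamma(shape=35, rate=6.7).
The mode of a Gamma(a, b) with a ≥ 1 (shape–rate) is (a−1)/b = 34/6.7 ≈ 5.075.

λ̂_MAP = 5.075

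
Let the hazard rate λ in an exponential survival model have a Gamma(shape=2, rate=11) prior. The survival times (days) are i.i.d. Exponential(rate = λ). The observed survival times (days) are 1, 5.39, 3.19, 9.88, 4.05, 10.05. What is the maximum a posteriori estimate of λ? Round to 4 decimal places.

λ̂_MAP = 0.1571

The Exponential(rate=λ) likelihood is ∝ λ^n e^(−λΣtᵢ). Here n = 6 and Σtᵢ = 1 + 5.39 + 3.19 + 9.88 + 4.05 + 10.05 = 33.56.
Posterior ∝ λe^(−11λ) · λ^6e^(−33.56λ) = λ^7e^(−44.56λ), i.e. Gamma(8, 44.56).
Mode = (a−1)/b = 7/44.56 ≈ 0.1571.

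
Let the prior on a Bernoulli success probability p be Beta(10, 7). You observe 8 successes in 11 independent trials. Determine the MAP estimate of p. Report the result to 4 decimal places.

p̂_MAP = 0.6538

Prior: Beta(10, 7).
Data: 8 successes in 11 trials. The binomial likelihood contributes p^8(1−p)^3, so the posterior is Beta(10+8, 7+3) = Beta(18, 10).
For Beta(a, b) with a, b > 1 the mode is (a−1)/(a+b−2) = 17/26 ≈ 0.6538.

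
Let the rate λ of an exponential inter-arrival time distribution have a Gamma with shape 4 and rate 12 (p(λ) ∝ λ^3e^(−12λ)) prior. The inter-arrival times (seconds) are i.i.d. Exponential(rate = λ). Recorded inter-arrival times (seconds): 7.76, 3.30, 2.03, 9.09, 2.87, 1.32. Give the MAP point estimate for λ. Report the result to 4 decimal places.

λ̂_MAP = 0.2346

The Exponential(rate=λ) likelihood is ∝ λ^n e^(−λΣtᵢ). Here n = 6 and Σtᵢ = 7.76 + 3.30 + 2.03 + 9.09 + 2.87 + 1.32 = 26.37.
Posterior ∝ λ^3e^(−12λ) · λ^6e^(−26.37λ) = λ^9e^(−38.37λ), i.e. Gamma(10, 38.37).
Mode = (a−1)/b = 9/38.37 ≈ 0.2346.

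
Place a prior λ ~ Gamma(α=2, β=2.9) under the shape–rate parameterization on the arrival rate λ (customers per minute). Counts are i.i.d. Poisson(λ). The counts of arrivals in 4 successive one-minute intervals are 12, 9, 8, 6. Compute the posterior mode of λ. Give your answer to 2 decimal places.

Σxᵢ = 12+9+8+6 = 35, with n = 4.
Posterior ∝ λe^(−2.9λ) · λ^35e^(−4λ) = λ^36e^(−6.9λ), i.e. Gamma(shape=37, rate=6.9).
The mode of a Gamma(a, b) with a ≥ 1 (shape–rate) is (a−1)/b = 36/6.9 ≈ 5.22.

λ̂_MAP = 5.22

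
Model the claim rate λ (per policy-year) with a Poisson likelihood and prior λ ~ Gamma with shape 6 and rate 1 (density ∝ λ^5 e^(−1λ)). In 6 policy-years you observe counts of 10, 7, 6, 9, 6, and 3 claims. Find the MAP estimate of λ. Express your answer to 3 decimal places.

Σxᵢ = 10+7+6+9+6+3 = 41, with n = 6.
Posterior ∝ λ^5e^(−1λ) · λ^41e^(−6λ) = λ^46e^(−7λ), i.e. Gamma(shape=47, rate=7).
The mode of a Gamma(a, b) with a ≥ 1 (shape–rate) is (a−1)/b = 46/7 ≈ 6.571.

λ̂_MAP = 6.571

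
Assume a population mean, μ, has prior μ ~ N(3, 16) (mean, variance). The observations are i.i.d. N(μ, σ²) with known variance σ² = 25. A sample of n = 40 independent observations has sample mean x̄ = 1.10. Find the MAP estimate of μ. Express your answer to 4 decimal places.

n = 40, x̄ = 1.10.
For a Normal prior and Normal likelihood with known variance, the posterior is Normal; its mode equals its mean, the precision-weighted average.
Prior precision 1/σ₀² = 1/16 = 0.0625; data precision n/σ² = 40/25 = 1.6.
μ̂ = (0.0625·3 + 1.6·1.1) / (0.0625 + 1.6) = 1.9475/1.6625 = 41/35 ≈ 1.1714.

μ̂_MAP = 1.1714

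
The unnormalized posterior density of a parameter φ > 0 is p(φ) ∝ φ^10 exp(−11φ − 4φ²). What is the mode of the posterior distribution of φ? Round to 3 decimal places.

ℓ'(φ) = 10/φ − 11 − 8φ. Setting this to zero and multiplying by φ: 8φ² + 11φ − 10 = 0.
φ = (−11 + √(11² + 4·8·10)) / (2·8) = (−11 + √441) / 16 = (−11 + 21)/16 = 5/8.
ℓ''(φ) = −10/φ² − 8 < 0, confirming a maximum.

φ̂_MAP = 0.625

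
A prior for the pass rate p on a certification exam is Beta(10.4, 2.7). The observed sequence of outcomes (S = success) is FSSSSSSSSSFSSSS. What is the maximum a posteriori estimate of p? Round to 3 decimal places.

Prior: Beta(10.4, 2.7).
Data: 13 successes in 15 trials (from the sequence). The binomial likelihood contributes p^13(1−p)^2, so the posterior is Beta(10.4+13, 2.7+2) = Beta(23.4, 4.7).
For Beta(a, b) with a, b > 1 the mode is (a−1)/(a+b−2) = 22.4/26.1 ≈ 0.858.

p̂_MAP = 0.858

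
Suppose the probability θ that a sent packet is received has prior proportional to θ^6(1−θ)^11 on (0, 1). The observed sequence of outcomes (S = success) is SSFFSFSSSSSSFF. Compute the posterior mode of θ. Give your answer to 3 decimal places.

The prior density ∝ θ^6(1−θ)^11 is the kernel of Beta(7, 12).
Data: 9 successes in 14 trials (from the sequence). The binomial likelihood contributes θ^9(1−θ)^5, so the posterior is Beta(7+9, 12+5) = Beta(16, 17).
For Beta(a, b) with a, b > 1 the mode is (a−1)/(a+b−2) = 15/31 ≈ 0.484.

θ̂_MAP = 0.484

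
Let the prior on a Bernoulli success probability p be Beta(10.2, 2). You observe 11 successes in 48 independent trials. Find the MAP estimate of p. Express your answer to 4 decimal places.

p̂_MAP = 0.3471

Prior: Beta(10.2, 2).
Data: 11 successes in 48 trials. The binomial likelihood contributes p^11(1−p)^37, so the posterior is Beta(10.2+11, 2+37) = Beta(21.2, 39).
For Beta(a, b) with a, b > 1 the mode is (a−1)/(a+b−2) = 20.2/58.2 ≈ 0.3471.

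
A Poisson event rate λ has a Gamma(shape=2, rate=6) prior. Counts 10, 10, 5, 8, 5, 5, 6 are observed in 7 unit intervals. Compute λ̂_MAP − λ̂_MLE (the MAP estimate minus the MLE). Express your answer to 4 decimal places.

Σxᵢ = 49. Posterior is Gamma(51, 13); MAP = (51−1)/13 = 50/13 ≈ 3.84615.
MLE = x̄ = 49/7 ≈ 7.00000.
Difference = 50/13 − 49/7 = -41/13 ≈ -3.1538.

MAP − MLE = -3.1538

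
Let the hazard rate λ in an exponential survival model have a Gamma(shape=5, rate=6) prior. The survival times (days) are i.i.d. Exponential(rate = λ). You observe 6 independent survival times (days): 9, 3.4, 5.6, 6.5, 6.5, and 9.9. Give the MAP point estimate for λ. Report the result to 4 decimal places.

λ̂_MAP = 0.2132

The Exponential(rate=λ) likelihood is ∝ λ^n e^(−λΣtᵢ). Here n = 6 and Σtᵢ = 9 + 3.4 + 5.6 + 6.5 + 6.5 + 9.9 = 40.9.
Posterior ∝ λ^4e^(−6λ) · λ^6e^(−40.9λ) = λ^10e^(−46.9λ), i.e. Gamma(11, 46.9).
Mode = (a−1)/b = 10/46.9 ≈ 0.2132.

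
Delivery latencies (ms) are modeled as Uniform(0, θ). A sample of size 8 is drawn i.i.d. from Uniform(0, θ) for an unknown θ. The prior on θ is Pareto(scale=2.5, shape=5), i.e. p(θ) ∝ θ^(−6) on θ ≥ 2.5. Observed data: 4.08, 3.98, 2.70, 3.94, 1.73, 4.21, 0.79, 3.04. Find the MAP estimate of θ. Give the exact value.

The Uniform(0, θ) likelihood is θ^(−n) for θ ≥ max(xᵢ), zero otherwise. Here max(xᵢ) = 4.21.
Posterior ∝ θ^(−6) · θ^(−8) = θ^(−14) on θ ≥ max(2.5, 4.21) = 4.21.
This density is strictly decreasing in θ, so the posterior mode lies at the lower boundary of the support.

θ̂_MAP = 4.21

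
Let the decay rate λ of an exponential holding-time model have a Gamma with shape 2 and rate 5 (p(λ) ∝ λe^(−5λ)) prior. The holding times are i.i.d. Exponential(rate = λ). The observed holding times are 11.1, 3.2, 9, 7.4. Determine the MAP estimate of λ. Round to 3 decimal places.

The Exponential(rate=λ) likelihood is ∝ λ^n e^(−λΣtᵢ). Here n = 4 and Σtᵢ = 11.1 + 3.2 + 9 + 7.4 = 30.7.
Posterior ∝ λe^(−5λ) · λ^4e^(−30.7λ) = λ^5e^(−35.7λ), i.e. Gamma(6, 35.7).
Mode = (a−1)/b = 5/35.7 ≈ 0.140.

λ̂_MAP = 0.140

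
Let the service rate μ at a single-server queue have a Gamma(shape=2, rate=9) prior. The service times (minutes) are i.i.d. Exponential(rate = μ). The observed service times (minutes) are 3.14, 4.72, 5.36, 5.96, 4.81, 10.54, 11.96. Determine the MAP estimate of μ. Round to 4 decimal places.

The Exponential(rate=μ) likelihood is ∝ μ^n e^(−μΣtᵢ). Here n = 7 and Σtᵢ = 3.14 + 4.72 + 5.36 + 5.96 + 4.81 + 10.54 + 11.96 = 46.49.
Posterior ∝ μe^(−9μ) · μ^7e^(−46.49μ) = μ^8e^(−55.49μ), i.e. Gamma(9, 55.49).
Mode = (a−1)/b = 8/55.49 ≈ 0.1442.

μ̂_MAP = 0.1442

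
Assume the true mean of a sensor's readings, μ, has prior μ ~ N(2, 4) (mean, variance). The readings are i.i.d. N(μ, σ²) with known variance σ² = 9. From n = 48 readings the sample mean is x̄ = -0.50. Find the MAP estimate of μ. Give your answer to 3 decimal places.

n = 48, x̄ = -0.50.
For a Normal prior and Normal likelihood with known variance, the posterior is Normal; its mode equals its mean, the precision-weighted average.
Prior precision 1/σ₀² = 1/4 = 0.25; data precision n/σ² = 48/9 = 16/3.
μ̂ = (0.25·2 + (16/3)·(-0.5)) / (0.25 + 16/3) = (-13/6)/(67/12) = -26/67 ≈ -0.388.

μ̂_MAP = -0.388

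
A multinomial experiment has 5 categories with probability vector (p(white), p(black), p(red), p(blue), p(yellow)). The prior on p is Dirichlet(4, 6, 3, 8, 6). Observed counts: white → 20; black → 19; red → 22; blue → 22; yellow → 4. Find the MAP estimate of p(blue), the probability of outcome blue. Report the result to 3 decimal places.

The posterior is Dirichlet(αᵢ + nᵢ) = Dirichlet(24, 25, 25, 30, 10).
For a Dirichlet(a₁,…,a_K) with all aᵢ > 1, the mode has j-th component (aⱼ − 1)/(Σaᵢ − K).
Here Σaᵢ = 114 and K = 5, so p(blue) = (30 − 1)/(114 − 5) = 29/109 ≈ 0.266.

MAP estimate of p(blue) = 0.266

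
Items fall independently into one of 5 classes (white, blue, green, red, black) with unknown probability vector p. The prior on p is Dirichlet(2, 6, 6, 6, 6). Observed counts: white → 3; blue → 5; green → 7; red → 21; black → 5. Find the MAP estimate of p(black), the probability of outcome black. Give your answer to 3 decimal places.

The posterior is Dirichlet(αᵢ + nᵢ) = Dirichlet(5, 11, 13, 27, 11).
For a Dirichlet(a₁,…,a_K) with all aᵢ > 1, the mode has j-th component (aⱼ − 1)/(Σaᵢ − K).
Here Σaᵢ = 67 and K = 5, so p(black) = (11 − 1)/(67 − 5) = 10/62 ≈ 0.161.

MAP estimate of p(black) = 0.161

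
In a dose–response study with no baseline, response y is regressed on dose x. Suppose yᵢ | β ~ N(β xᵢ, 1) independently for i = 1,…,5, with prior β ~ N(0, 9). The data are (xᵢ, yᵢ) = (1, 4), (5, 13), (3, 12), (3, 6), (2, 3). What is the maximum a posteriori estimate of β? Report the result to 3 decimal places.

log p(β | y) = −Σ(yᵢ − βxᵢ)²/(2·1) − β²/(2·9) + const.
Setting the derivative to zero: Σxᵢ(yᵢ − βxᵢ)/1 − β/9 = 0, so β = Σxᵢyᵢ / (Σxᵢ² + σ²/τ²).
Σxᵢyᵢ = 1·4 + 5·13 + 3·12 + 3·6 + 2·3 = 129; Σxᵢ² = 48; σ²/τ² = 1/9.
β̂_MAP = 129 / (48 + 1/9) = 129/(433/9) = 1161/433 ≈ 2.681.

β̂_MAP = 2.681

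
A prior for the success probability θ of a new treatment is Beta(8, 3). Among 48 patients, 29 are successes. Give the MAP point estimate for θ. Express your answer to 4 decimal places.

θ̂_MAP = 0.6316

Prior: Beta(8, 3).
Data: 29 successes in 48 trials. The binomial likelihood contributes θ^29(1−θ)^19, so the posterior is Beta(8+29, 3+19) = Beta(37, 22).
For Beta(a, b) with a, b > 1 the mode is (a−1)/(a+b−2) = 36/57 ≈ 0.6316.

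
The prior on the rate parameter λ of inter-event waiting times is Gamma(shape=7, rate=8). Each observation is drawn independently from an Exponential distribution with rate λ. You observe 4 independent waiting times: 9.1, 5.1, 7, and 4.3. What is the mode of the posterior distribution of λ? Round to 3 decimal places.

λ̂_MAP = 0.299

The Exponential(rate=λ) likelihood is ∝ λ^n e^(−λΣtᵢ). Here n = 4 and Σtᵢ = 9.1 + 5.1 + 7 + 4.3 = 25.5.
Posterior ∝ λ^6e^(−8λ) · λ^4e^(−25.5λ) = λ^10e^(−33.5λ), i.e. Gamma(11, 33.5).
Mode = (a−1)/b = 10/33.5 ≈ 0.299.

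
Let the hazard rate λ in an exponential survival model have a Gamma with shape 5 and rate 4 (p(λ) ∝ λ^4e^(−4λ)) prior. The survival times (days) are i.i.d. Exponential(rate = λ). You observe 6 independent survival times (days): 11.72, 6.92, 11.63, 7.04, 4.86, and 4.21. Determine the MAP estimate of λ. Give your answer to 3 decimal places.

The Exponential(rate=λ) likelihood is ∝ λ^n e^(−λΣtᵢ). Here n = 6 and Σtᵢ = 11.72 + 6.92 + 11.63 + 7.04 + 4.86 + 4.21 = 46.38.
Posterior ∝ λ^4e^(−4λ) · λ^6e^(−46.38λ) = λ^10e^(−50.38λ), i.e. Gamma(11, 50.38).
Mode = (a−1)/b = 10/50.38 ≈ 0.198.

λ̂_MAP = 0.198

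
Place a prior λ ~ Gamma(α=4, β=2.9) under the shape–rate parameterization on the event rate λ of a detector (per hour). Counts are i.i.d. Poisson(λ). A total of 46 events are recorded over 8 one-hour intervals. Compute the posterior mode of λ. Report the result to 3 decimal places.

Σxᵢ = 46, n = 8.
Posterior ∝ λ^3e^(−2.9λ) · λ^46e^(−8λ) = λ^49e^(−10.9λ), i.e. Gamma(shape=50, rate=10.9).
The mode of a Gamma(a, b) with a ≥ 1 (shape–rate) is (a−1)/b = 49/10.9 ≈ 4.495.

λ̂_MAP = 4.495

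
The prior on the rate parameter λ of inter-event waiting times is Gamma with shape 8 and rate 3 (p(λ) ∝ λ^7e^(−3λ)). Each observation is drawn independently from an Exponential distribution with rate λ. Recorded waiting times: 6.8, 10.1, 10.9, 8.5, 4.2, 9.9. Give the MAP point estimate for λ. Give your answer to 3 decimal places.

λ̂_MAP = 0.243

The Exponential(rate=λ) likelihood is ∝ λ^n e^(−λΣtᵢ). Here n = 6 and Σtᵢ = 6.8 + 10.1 + 10.9 + 8.5 + 4.2 + 9.9 = 50.4.
Posterior ∝ λ^7e^(−3λ) · λ^6e^(−50.4λ) = λ^13e^(−53.4λ), i.e. Gamma(14, 53.4).
Mode = (a−1)/b = 13/53.4 ≈ 0.243.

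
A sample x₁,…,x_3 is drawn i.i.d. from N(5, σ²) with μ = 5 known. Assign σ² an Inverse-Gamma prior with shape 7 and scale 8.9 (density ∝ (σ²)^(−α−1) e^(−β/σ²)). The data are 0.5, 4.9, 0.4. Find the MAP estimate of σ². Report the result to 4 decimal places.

Sum of squared deviations about the known mean: SS = (0.5−5)² + (4.9−5)² + (0.4−5)² = 41.42.
The Normal likelihood contributes (σ²)^(−n/2) exp(−SS/(2σ²)), so the posterior is Inverse-Gamma(α + n/2, β + SS/2) = Inverse-Gamma(8.5, 29.61).
The mode of Inverse-Gamma(a, b) is b/(a+1) = 29.61/9.5 ≈ 3.1168.

σ̂²_MAP = 3.1168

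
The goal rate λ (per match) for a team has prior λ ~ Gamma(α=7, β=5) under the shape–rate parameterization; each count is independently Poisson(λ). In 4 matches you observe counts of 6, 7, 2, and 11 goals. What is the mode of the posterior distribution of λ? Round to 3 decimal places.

Σxᵢ = 6+7+2+11 = 26, with n = 4.
Posterior ∝ λ^6e^(−5λ) · λ^26e^(−4λ) = λ^32e^(−9λ), i.e. Gamma(shape=33, rate=9).
The mode of a Gamma(a, b) with a ≥ 1 (shape–rate) is (a−1)/b = 32/9 ≈ 3.556.

λ̂_MAP = 3.556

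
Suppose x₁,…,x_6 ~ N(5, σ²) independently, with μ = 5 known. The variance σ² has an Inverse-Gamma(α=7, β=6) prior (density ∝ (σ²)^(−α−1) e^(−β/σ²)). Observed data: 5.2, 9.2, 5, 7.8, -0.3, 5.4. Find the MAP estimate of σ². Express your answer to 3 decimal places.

σ̂²_MAP = 2.990

Sum of squared deviations about the known mean: SS = (5.2−5)² + (9.2−5)² + (5−5)² + (7.8−5)² + (-0.3−5)² + (5.4−5)² = 53.77.
The Normal likelihood contributes (σ²)^(−n/2) exp(−SS/(2σ²)), so the posterior is Inverse-Gamma(α + n/2, β + SS/2) = Inverse-Gamma(10, 32.885).
The mode of Inverse-Gamma(a, b) is b/(a+1) = 32.885/11 ≈ 2.990.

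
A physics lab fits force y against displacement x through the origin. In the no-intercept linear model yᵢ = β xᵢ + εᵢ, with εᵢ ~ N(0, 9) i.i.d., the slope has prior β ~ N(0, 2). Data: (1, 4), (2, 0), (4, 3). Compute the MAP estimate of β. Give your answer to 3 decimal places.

β̂_MAP = 0.627

log p(β | y) = −Σ(yᵢ − βxᵢ)²/(2·9) − β²/(2·2) + const.
Setting the derivative to zero: Σxᵢ(yᵢ − βxᵢ)/9 − β/2 = 0, so β = Σxᵢyᵢ / (Σxᵢ² + σ²/τ²).
Σxᵢyᵢ = 1·4 + 2·0 + 4·3 = 16; Σxᵢ² = 21; σ²/τ² = 4.5.
β̂_MAP = 16 / (21 + 4.5) = 16/25.5 ≈ 0.627.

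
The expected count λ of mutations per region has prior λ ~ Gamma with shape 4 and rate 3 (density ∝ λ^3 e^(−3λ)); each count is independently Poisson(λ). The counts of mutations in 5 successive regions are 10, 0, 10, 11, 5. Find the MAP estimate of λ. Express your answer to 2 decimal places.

Σxᵢ = 10+0+10+11+5 = 36, with n = 5.
Posterior ∝ λ^3e^(−3λ) · λ^36e^(−5λ) = λ^39e^(−8λ), i.e. Gamma(shape=40, rate=8).
The mode of a Gamma(a, b) with a ≥ 1 (shape–rate) is (a−1)/b = 39/8 ≈ 4.88.

λ̂_MAP = 4.88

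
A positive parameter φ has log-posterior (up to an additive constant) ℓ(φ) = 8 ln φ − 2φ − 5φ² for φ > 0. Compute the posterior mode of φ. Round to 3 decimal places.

φ̂_MAP = 0.800

ℓ'(φ) = 8/φ − 2 − 10φ. Setting this to zero and multiplying by φ: 10φ² + 2φ − 8 = 0.
φ = (−2 + √(2² + 4·10·8)) / (2·10) = (−2 + √324) / 20 = (−2 + 18)/20 = 4/5.
ℓ''(φ) = −8/φ² − 10 < 0, confirming a maximum.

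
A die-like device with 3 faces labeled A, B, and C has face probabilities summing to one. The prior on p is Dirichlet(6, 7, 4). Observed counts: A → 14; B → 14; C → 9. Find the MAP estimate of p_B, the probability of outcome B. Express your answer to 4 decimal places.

MAP estimate of p_B = 0.3922

The posterior is Dirichlet(αᵢ + nᵢ) = Dirichlet(20, 21, 13).
For a Dirichlet(a₁,…,a_K) with all aᵢ > 1, the mode has j-th component (aⱼ − 1)/(Σaᵢ − K).
Here Σaᵢ = 54 and K = 3, so p_B = (21 − 1)/(54 − 3) = 20/51 ≈ 0.3922.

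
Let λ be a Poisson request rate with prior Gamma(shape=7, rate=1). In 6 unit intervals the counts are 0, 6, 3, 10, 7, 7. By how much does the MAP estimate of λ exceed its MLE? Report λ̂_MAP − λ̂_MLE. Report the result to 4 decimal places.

MAP − MLE = 0.0714

Σxᵢ = 33. Posterior is Gamma(40, 7); MAP = (40−1)/7 = 39/7 ≈ 5.57143.
MLE = x̄ = 33/6 ≈ 5.50000.
Difference = 39/7 − 33/6 = 1/14 ≈ 0.0714.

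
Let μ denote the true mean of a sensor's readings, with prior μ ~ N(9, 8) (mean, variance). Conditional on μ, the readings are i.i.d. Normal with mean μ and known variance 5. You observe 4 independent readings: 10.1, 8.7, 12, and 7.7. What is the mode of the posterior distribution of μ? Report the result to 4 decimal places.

μ̂_MAP = 9.5405

n = 4; x̄ = (10.1 + 8.7 + 12 + 7.7)/4 = 38.5/4 = 9.625.
For a Normal prior and Normal likelihood with known variance, the posterior is Normal; its mode equals its mean, the precision-weighted average.
Prior precision 1/σ₀² = 1/8 = 0.125; data precision n/σ² = 4/5 = 0.8.
μ̂ = (0.125·9 + 0.8·9.625) / (0.125 + 0.8) = 8.825/0.925 = 353/37 ≈ 9.5405.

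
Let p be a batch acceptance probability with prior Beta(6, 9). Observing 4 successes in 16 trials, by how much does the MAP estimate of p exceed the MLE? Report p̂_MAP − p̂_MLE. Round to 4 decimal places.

Posterior is Beta(10, 21); MAP = (10−1)/(31−2) = 9/29 ≈ 0.31034.
MLE ignores the prior: p̂_MLE = k/n = 4/16 ≈ 0.25000.
Difference = 9/29 − 4/16 = 7/116 ≈ 0.0603.

MAP − MLE = 0.0603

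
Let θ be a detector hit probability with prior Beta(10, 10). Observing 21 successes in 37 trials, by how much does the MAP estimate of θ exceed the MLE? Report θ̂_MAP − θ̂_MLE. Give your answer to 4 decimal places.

Posterior is Beta(31, 26); MAP = (31−1)/(57−2) = 30/55 ≈ 0.54545.
MLE ignores the prior: θ̂_MLE = k/n = 21/37 ≈ 0.56757.
Difference = 30/55 − 21/37 = -9/407 ≈ -0.0221.

MAP − MLE = -0.0221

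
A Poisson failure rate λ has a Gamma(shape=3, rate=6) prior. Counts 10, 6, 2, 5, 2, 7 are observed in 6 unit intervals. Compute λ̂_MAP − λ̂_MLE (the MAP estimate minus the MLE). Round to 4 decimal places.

MAP − MLE = -2.5000

Σxᵢ = 32. Posterior is Gamma(35, 12); MAP = (35−1)/12 = 34/12 ≈ 2.83333.
MLE = x̄ = 32/6 ≈ 5.33333.
Difference = 34/12 − 32/6 = -5/2 ≈ -2.5000.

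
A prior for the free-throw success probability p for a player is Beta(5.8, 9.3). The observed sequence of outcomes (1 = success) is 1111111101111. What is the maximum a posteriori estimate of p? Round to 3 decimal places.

Prior: Beta(5.8, 9.3).
Data: 12 successes in 13 trials (from the sequence). The binomial likelihood contributes p^12(1−p)^1, so the posterior is Beta(5.8+12, 9.3+1) = Beta(17.8, 10.3).
For Beta(a, b) with a, b > 1 the mode is (a−1)/(a+b−2) = 16.8/26.1 ≈ 0.644.

p̂_MAP = 0.644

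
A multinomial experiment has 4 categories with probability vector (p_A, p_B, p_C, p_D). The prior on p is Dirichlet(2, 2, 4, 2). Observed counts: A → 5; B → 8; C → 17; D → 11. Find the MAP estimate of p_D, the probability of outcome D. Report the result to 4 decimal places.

MAP estimate of p_D = 0.2553

The posterior is Dirichlet(αᵢ + nᵢ) = Dirichlet(7, 10, 21, 13).
For a Dirichlet(a₁,…,a_K) with all aᵢ > 1, the mode has j-th component (aⱼ − 1)/(Σaᵢ − K).
Here Σaᵢ = 51 and K = 4, so p_D = (13 − 1)/(51 − 4) = 12/47 ≈ 0.2553.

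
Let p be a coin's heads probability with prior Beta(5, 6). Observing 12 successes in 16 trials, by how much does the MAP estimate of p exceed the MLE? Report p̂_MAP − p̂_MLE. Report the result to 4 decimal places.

Posterior is Beta(17, 10); MAP = (17−1)/(27−2) = 16/25 ≈ 0.64000.
MLE ignores the prior: p̂_MLE = k/n = 12/16 ≈ 0.75000.
Difference = 16/25 − 12/16 = -11/100 ≈ -0.1100.

MAP − MLE = -0.1100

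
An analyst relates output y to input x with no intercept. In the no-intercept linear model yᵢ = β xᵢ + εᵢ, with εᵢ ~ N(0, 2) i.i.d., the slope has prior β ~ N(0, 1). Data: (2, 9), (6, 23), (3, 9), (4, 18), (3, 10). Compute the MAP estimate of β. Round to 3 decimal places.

log p(β | y) = −Σ(yᵢ − βxᵢ)²/(2·2) − β²/(2·1) + const.
Setting the derivative to zero: Σxᵢ(yᵢ − βxᵢ)/2 − β/1 = 0, so β = Σxᵢyᵢ / (Σxᵢ² + σ²/τ²).
Σxᵢyᵢ = 2·9 + 6·23 + 3·9 + 4·18 + 3·10 = 285; Σxᵢ² = 74; σ²/τ² = 2.
β̂_MAP = 285 / (74 + 2) = 285/76 ≈ 3.750.

β̂_MAP = 3.750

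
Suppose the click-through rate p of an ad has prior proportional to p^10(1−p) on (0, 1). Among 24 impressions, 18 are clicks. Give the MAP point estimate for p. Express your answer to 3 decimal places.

p̂_MAP = 0.800

The prior density ∝ p^10(1−p)^1 is the kernel of Beta(11, 2).
Data: 18 successes in 24 trials. The binomial likelihood contributes p^18(1−p)^6, so the posterior is Beta(11+18, 2+6) = Beta(29, 8).
For Beta(a, b) with a, b > 1 the mode is (a−1)/(a+b−2) = 28/35 ≈ 0.800.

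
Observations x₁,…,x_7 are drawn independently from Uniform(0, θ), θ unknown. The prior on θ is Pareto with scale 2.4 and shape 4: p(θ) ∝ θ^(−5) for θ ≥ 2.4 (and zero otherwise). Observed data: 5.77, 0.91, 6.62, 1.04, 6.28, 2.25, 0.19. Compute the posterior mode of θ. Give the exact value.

θ̂_MAP = 6.62

The Uniform(0, θ) likelihood is θ^(−n) for θ ≥ max(xᵢ), zero otherwise. Here max(xᵢ) = 6.62.
Posterior ∝ θ^(−5) · θ^(−7) = θ^(−12) on θ ≥ max(2.4, 6.62) = 6.62.
This density is strictly decreasing in θ, so the posterior mode lies at the lower boundary of the support.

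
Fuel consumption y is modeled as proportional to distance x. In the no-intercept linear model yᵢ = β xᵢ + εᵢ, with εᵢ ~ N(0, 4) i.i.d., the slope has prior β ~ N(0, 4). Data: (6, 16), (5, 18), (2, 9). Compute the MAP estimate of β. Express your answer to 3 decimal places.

β̂_MAP = 3.091

log p(β | y) = −Σ(yᵢ − βxᵢ)²/(2·4) − β²/(2·4) + const.
Setting the derivative to zero: Σxᵢ(yᵢ − βxᵢ)/4 − β/4 = 0, so β = Σxᵢyᵢ / (Σxᵢ² + σ²/τ²).
Σxᵢyᵢ = 6·16 + 5·18 + 2·9 = 204; Σxᵢ² = 65; σ²/τ² = 1.
β̂_MAP = 204 / (65 + 1) = 204/66 ≈ 3.091.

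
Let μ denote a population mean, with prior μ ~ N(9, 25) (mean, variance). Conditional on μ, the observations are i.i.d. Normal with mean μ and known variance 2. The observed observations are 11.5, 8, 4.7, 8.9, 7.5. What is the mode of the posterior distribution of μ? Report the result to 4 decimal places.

μ̂_MAP = 8.1339

n = 5; x̄ = (11.5 + 8 + 4.7 + 8.9 + 7.5)/5 = 40.6/5 = 8.12.
For a Normal prior and Normal likelihood with known variance, the posterior is Normal; its mode equals its mean, the precision-weighted average.
Prior precision 1/σ₀² = 1/25 = 0.04; data precision n/σ² = 5/2 = 2.5.
μ̂ = (0.04·9 + 2.5·8.12) / (0.04 + 2.5) = 20.66/2.54 = 1033/127 ≈ 8.1339.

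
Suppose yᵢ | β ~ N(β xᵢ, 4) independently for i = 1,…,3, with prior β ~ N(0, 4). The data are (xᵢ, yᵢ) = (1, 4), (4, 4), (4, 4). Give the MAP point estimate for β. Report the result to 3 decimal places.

β̂_MAP = 1.059

log p(β | y) = −Σ(yᵢ − βxᵢ)²/(2·4) − β²/(2·4) + const.
Setting the derivative to zero: Σxᵢ(yᵢ − βxᵢ)/4 − β/4 = 0, so β = Σxᵢyᵢ / (Σxᵢ² + σ²/τ²).
Σxᵢyᵢ = 1·4 + 4·4 + 4·4 = 36; Σxᵢ² = 33; σ²/τ² = 1.
β̂_MAP = 36 / (33 + 1) = 36/34 ≈ 1.059.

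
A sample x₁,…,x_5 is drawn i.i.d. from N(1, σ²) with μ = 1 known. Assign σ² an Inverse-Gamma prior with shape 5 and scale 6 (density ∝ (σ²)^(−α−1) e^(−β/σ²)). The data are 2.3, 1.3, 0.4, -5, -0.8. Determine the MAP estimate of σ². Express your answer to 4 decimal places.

σ̂²_MAP = 3.1400

Sum of squared deviations about the known mean: SS = (2.3−1)² + (1.3−1)² + (0.4−1)² + (-5−1)² + (-0.8−1)² = 41.38.
The Normal likelihood contributes (σ²)^(−n/2) exp(−SS/(2σ²)), so the posterior is Inverse-Gamma(α + n/2, β + SS/2) = Inverse-Gamma(7.5, 26.69).
The mode of Inverse-Gamma(a, b) is b/(a+1) = 26.69/8.5 ≈ 3.1400.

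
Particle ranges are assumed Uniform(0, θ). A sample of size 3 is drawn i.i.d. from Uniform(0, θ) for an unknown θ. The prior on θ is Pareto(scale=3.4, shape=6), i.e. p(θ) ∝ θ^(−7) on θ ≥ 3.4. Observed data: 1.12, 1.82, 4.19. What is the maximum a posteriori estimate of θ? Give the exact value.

The Uniform(0, θ) likelihood is θ^(−n) for θ ≥ max(xᵢ), zero otherwise. Here max(xᵢ) = 4.19.
Posterior ∝ θ^(−7) · θ^(−3) = θ^(−10) on θ ≥ max(3.4, 4.19) = 4.19.
This density is strictly decreasing in θ, so the posterior mode lies at the lower boundary of the support.

θ̂_MAP = 4.19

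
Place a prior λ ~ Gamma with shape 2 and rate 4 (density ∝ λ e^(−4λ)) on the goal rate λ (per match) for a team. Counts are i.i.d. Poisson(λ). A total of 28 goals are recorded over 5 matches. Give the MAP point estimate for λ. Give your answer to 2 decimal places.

λ̂_MAP = 3.22

Σxᵢ = 28, n = 5.
Posterior ∝ λe^(−4λ) · λ^28e^(−5λ) = λ^29e^(−9λ), i.e. Gamma(shape=30, rate=9).
The mode of a Gamma(a, b) with a ≥ 1 (shape–rate) is (a−1)/b = 29/9 ≈ 3.22.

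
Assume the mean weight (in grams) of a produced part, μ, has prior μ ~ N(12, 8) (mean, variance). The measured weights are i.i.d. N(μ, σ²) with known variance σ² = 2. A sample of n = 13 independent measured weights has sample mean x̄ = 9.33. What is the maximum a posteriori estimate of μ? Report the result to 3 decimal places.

μ̂_MAP = 9.380

n = 13, x̄ = 9.33.
For a Normal prior and Normal likelihood with known variance, the posterior is Normal; its mode equals its mean, the precision-weighted average.
Prior precision 1/σ₀² = 1/8 = 0.125; data precision n/σ² = 13/2 = 6.5.
μ̂ = (0.125·12 + 6.5·9.33) / (0.125 + 6.5) = 62.145/6.625 = 12429/1325 ≈ 9.380.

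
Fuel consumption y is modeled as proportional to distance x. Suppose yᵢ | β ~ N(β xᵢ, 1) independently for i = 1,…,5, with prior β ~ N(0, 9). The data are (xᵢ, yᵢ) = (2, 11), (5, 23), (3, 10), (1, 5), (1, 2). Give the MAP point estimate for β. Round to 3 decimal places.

log p(β | y) = −Σ(yᵢ − βxᵢ)²/(2·1) − β²/(2·9) + const.
Setting the derivative to zero: Σxᵢ(yᵢ − βxᵢ)/1 − β/9 = 0, so β = Σxᵢyᵢ / (Σxᵢ² + σ²/τ²).
Σxᵢyᵢ = 2·11 + 5·23 + 3·10 + 1·5 + 1·2 = 174; Σxᵢ² = 40; σ²/τ² = 1/9.
β̂_MAP = 174 / (40 + 1/9) = 174/(361/9) = 1566/361 ≈ 4.338.

β̂_MAP = 4.338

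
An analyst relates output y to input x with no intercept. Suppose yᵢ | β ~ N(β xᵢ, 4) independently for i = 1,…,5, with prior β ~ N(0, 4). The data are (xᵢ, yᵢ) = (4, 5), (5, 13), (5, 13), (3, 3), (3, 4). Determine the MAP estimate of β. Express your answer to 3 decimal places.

β̂_MAP = 2.012

log p(β | y) = −Σ(yᵢ − βxᵢ)²/(2·4) − β²/(2·4) + const.
Setting the derivative to zero: Σxᵢ(yᵢ − βxᵢ)/4 − β/4 = 0, so β = Σxᵢyᵢ / (Σxᵢ² + σ²/τ²).
Σxᵢyᵢ = 4·5 + 5·13 + 5·13 + 3·3 + 3·4 = 171; Σxᵢ² = 84; σ²/τ² = 1.
β̂_MAP = 171 / (84 + 1) = 171/85 ≈ 2.012.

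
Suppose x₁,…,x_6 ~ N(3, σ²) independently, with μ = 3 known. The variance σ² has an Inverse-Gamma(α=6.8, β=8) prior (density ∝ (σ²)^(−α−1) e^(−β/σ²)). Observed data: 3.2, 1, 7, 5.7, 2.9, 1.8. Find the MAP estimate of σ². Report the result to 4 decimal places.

σ̂²_MAP = 2.0731

Sum of squared deviations about the known mean: SS = (3.2−3)² + (1−3)² + (7−3)² + (5.7−3)² + (2.9−3)² + (1.8−3)² = 28.78.
The Normal likelihood contributes (σ²)^(−n/2) exp(−SS/(2σ²)), so the posterior is Inverse-Gamma(α + n/2, β + SS/2) = Inverse-Gamma(9.8, 22.39).
The mode of Inverse-Gamma(a, b) is b/(a+1) = 22.39/10.8 ≈ 2.0731.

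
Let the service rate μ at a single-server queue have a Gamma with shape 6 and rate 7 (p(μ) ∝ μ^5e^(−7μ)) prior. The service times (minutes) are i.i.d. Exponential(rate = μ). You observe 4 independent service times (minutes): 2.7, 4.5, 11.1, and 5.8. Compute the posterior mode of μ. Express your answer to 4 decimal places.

The Exponential(rate=μ) likelihood is ∝ μ^n e^(−μΣtᵢ). Here n = 4 and Σtᵢ = 2.7 + 4.5 + 11.1 + 5.8 = 24.1.
Posterior ∝ μ^5e^(−7μ) · μ^4e^(−24.1μ) = μ^9e^(−31.1μ), i.e. Gamma(10, 31.1).
Mode = (a−1)/b = 9/31.1 ≈ 0.2894.

μ̂_MAP = 0.2894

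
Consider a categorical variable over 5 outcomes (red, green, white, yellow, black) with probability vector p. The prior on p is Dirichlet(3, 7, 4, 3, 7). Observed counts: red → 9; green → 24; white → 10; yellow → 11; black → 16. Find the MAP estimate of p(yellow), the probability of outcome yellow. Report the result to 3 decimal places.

MAP estimate of p(yellow) = 0.146

The posterior is Dirichlet(αᵢ + nᵢ) = Dirichlet(12, 31, 14, 14, 23).
For a Dirichlet(a₁,…,a_K) with all aᵢ > 1, the mode has j-th component (aⱼ − 1)/(Σaᵢ − K).
Here Σaᵢ = 94 and K = 5, so p(yellow) = (14 − 1)/(94 − 5) = 13/89 ≈ 0.146.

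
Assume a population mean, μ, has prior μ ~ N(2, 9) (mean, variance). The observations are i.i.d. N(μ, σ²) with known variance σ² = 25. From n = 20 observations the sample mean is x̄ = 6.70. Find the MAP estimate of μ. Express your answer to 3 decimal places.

μ̂_MAP = 6.127

n = 20, x̄ = 6.70.
For a Normal prior and Normal likelihood with known variance, the posterior is Normal; its mode equals its mean, the precision-weighted average.
Prior precision 1/σ₀² = 1/9; data precision n/σ² = 20/25 = 0.8.
μ̂ = ((1/9)·2 + 0.8·6.7) / (1/9 + 0.8) = (1256/225)/(41/45) = 1256/205 ≈ 6.127.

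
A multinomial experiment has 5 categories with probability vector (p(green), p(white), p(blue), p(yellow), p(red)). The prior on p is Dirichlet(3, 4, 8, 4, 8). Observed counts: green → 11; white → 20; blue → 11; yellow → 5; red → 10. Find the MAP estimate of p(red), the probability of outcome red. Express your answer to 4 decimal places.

MAP estimate of p(red) = 0.2152

The posterior is Dirichlet(αᵢ + nᵢ) = Dirichlet(14, 24, 19, 9, 18).
For a Dirichlet(a₁,…,a_K) with all aᵢ > 1, the mode has j-th component (aⱼ − 1)/(Σaᵢ − K).
Here Σaᵢ = 84 and K = 5, so p(red) = (18 − 1)/(84 − 5) = 17/79 ≈ 0.2152.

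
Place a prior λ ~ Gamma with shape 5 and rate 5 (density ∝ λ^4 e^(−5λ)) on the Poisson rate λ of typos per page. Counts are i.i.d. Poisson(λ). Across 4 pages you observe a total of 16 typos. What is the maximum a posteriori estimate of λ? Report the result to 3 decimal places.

λ̂_MAP = 2.222

Σxᵢ = 16, n = 4.
Posterior ∝ λ^4e^(−5λ) · λ^16e^(−4λ) = λ^20e^(−9λ), i.e. Gamma(shape=21, rate=9).
The mode of a Gamma(a, b) with a ≥ 1 (shape–rate) is (a−1)/b = 20/9 ≈ 2.222.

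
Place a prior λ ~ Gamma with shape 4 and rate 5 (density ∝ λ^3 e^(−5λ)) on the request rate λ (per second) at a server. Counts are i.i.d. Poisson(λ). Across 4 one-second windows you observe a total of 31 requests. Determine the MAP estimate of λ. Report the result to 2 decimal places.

λ̂_MAP = 3.78

Σxᵢ = 31, n = 4.
Posterior ∝ λ^3e^(−5λ) · λ^31e^(−4λ) = λ^34e^(−9λ), i.e. Gamma(shape=35, rate=9).
The mode of a Gamma(a, b) with a ≥ 1 (shape–rate) is (a−1)/b = 34/9 ≈ 3.78.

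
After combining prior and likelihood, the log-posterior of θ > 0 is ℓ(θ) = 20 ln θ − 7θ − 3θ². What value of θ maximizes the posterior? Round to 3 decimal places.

ℓ'(θ) = 20/θ − 7 − 6θ. Setting this to zero and multiplying by θ: 6θ² + 7θ − 20 = 0.
θ = (−7 + √(7² + 4·6·20)) / (2·6) = (−7 + √529) / 12 = (−7 + 23)/12 = 4/3.
ℓ''(θ) = −20/θ² − 6 < 0, confirming a maximum.

θ̂_MAP = 1.333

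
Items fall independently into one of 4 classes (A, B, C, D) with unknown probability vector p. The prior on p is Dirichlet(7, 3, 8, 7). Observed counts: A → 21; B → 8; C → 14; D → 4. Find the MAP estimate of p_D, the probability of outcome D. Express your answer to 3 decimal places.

The posterior is Dirichlet(αᵢ + nᵢ) = Dirichlet(28, 11, 22, 11).
For a Dirichlet(a₁,…,a_K) with all aᵢ > 1, the mode has j-th component (aⱼ − 1)/(Σaᵢ − K).
Here Σaᵢ = 72 and K = 4, so p_D = (11 − 1)/(72 − 4) = 10/68 ≈ 0.147.

MAP estimate of p_D = 0.147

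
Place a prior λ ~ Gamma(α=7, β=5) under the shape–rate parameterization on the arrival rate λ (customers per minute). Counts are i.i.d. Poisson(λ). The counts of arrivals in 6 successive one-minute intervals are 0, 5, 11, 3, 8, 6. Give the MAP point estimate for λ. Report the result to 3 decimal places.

Σxᵢ = 0+5+11+3+8+6 = 33, with n = 6.
Posterior ∝ λ^6e^(−5λ) · λ^33e^(−6λ) = λ^39e^(−11λ), i.e. Gamma(shape=40, rate=11).
The mode of a Gamma(a, b) with a ≥ 1 (shape–rate) is (a−1)/b = 39/11 ≈ 3.545.

λ̂_MAP = 3.545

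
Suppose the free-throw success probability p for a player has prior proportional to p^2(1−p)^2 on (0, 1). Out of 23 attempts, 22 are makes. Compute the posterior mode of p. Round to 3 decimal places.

The prior density ∝ p^2(1−p)^2 is the kernel of Beta(3, 3).
Data: 22 successes in 23 trials. The binomial likelihood contributes p^22(1−p)^1, so the posterior is Beta(3+22, 3+1) = Beta(25, 4).
For Beta(a, b) with a, b > 1 the mode is (a−1)/(a+b−2) = 24/27 ≈ 0.889.

p̂_MAP = 0.889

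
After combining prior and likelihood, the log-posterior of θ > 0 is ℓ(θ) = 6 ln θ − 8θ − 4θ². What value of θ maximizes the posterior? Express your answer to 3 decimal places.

θ̂_MAP = 0.500

ℓ'(θ) = 6/θ − 8 − 8θ. Setting this to zero and multiplying by θ: 8θ² + 8θ − 6 = 0.
θ = (−8 + √(8² + 4·8·6)) / (2·8) = (−8 + √256) / 16 = (−8 + 16)/16 = 1/2.
ℓ''(θ) = −6/θ² − 8 < 0, confirming a maximum.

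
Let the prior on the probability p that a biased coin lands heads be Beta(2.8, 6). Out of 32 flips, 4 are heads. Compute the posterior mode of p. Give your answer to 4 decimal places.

p̂_MAP = 0.1495

Prior: Beta(2.8, 6).
Data: 4 successes in 32 trials. The binomial likelihood contributes p^4(1−p)^28, so the posterior is Beta(2.8+4, 6+28) = Beta(6.8, 34).
For Beta(a, b) with a, b > 1 the mode is (a−1)/(a+b−2) = 5.8/38.8 ≈ 0.1495.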